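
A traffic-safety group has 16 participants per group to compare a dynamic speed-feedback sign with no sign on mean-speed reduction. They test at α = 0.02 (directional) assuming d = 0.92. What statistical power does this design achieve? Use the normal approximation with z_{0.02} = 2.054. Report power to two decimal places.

power ≈ 0.71

For two equal groups, power = Φ(d·√(n/2) − z_{α}).
d·√(n/2) = 0.92 × √(16/2) = 0.92 × 2.828 = 2.602.
z_β = 2.602 − 2.054 = 0.548.
Power = Φ(0.548) = 0.708.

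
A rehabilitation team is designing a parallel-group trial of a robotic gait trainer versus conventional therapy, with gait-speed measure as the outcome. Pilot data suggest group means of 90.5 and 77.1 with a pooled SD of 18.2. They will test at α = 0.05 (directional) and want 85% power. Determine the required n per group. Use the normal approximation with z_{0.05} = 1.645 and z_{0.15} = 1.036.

n = 27 per group

Cohen's d = |M₁ − M₂| / SD_pooled = |90.5 − 77.1| / 18.2 = 13.4 / 18.2 = 0.736.
For two independent groups with equal n: n = 2·((z_{α} + z_β) / d)².
z_{α} + z_β = 1.645 + 1.036 = 2.681.
n = 2 × (2.681 / 0.736)² = 2 × 3.643² = 2 × 13.27 = 26.5.
Round up to the next whole participant.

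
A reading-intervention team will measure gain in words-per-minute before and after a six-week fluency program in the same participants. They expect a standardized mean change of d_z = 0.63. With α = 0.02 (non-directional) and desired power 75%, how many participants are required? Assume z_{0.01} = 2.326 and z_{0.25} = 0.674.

For a paired (one-sample on differences) test: n = ((z_{α/2} + z_β) / d)².
z_{α/2} + z_β = 2.326 + 0.674 = 3.000.
n = (3.000 / 0.63)² = 4.762² = 22.68.
Round up.

n = 23 pairs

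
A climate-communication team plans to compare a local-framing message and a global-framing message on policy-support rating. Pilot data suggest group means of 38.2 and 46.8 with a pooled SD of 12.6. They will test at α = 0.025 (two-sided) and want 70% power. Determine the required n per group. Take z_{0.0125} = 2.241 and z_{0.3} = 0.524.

n = 33 per group

Cohen's d = |M₁ − M₂| / SD_pooled = |38.2 − 46.8| / 12.6 = 8.6 / 12.6 = 0.683.
For two independent groups with equal n: n = 2·((z_{α/2} + z_β) / d)².
z_{α/2} + z_β = 2.241 + 0.524 = 2.765.
n = 2 × (2.765 / 0.683)² = 2 × 4.048² = 2 × 16.39 = 32.8.
Round up to the next whole participant.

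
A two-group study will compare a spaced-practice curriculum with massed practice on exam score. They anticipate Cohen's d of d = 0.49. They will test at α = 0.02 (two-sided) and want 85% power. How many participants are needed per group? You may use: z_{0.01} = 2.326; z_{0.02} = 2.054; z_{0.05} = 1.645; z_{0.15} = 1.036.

For two independent groups with equal n: n = 2·((z_{α/2} + z_β) / d)².
z_{α/2} + z_β = 2.326 + 1.036 = 3.362.
n = 2 × (3.362 / 0.49)² = 2 × 6.861² = 2 × 47.08 = 94.2.
Round up to the next whole participant.

n = 95 per group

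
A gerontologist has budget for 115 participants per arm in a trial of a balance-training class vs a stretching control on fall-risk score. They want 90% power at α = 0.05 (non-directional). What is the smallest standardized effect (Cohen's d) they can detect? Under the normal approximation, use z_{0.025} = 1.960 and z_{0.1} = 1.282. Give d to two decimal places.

d_min ≈ 0.43

For two independent groups of n = 115 each: d_min = (z_{α/2} + z_β)·√(2/n).
z-sum = 1.960 + 1.282 = 3.242.
d_min = 3.242 × √(2/115) = 3.242 × 0.1319 = 0.428.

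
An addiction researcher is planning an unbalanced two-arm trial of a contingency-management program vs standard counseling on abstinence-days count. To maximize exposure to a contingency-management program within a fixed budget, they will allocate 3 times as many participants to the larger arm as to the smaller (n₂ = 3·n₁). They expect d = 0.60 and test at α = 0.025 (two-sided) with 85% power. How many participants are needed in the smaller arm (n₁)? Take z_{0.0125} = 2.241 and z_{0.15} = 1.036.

n₁ = 40

With allocation ratio k = n₂/n₁ = 3, Var(x̄₁−x̄₂) = σ²(1/n₁ + 1/(k·n₁)) = σ²·(k+1)/(k·n₁).
So n₁ = (1 + 1/k)·((z_{α/2} + z_β)/d)² = 1.333 × (3.277/0.60)².
n₁ = 1.333 × 29.83 = 39.8.
Round up: n₁ = 40, giving n₂ = 3 × 40 = 120.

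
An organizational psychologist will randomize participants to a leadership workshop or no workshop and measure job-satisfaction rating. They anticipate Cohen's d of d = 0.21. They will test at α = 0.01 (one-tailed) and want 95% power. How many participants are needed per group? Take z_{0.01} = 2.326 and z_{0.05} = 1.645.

For two independent groups with equal n: n = 2·((z_{α} + z_β) / d)².
z_{α} + z_β = 2.326 + 1.645 = 3.971.
n = 2 × (3.971 / 0.21)² = 2 × 18.910² = 2 × 357.57 = 715.1.
Round up to the next whole participant.

n = 716 per group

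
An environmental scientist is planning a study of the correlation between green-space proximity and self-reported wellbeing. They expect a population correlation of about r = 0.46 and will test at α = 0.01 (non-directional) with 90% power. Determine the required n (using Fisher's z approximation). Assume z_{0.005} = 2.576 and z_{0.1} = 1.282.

n = 64

Fisher's z: C = ½·ln((1+r)/(1−r)) = ½·ln(2.7037) = 0.4973.
n = ((z_{α/2} + z_β)/C)² + 3.
(2.576 + 1.282) / 0.4973 = 3.858 / 0.4973 = 7.758.
n = 7.758² + 3 = 60.18 + 3 = 63.2.
Round up.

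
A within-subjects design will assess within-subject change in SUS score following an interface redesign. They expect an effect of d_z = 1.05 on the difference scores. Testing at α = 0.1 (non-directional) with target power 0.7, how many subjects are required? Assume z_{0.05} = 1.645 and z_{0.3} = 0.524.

n = 5 pairs

For a paired (one-sample on differences) test: n = ((z_{α/2} + z_β) / d)².
z_{α/2} + z_β = 1.645 + 0.524 = 2.169.
n = (2.169 / 1.05)² = 2.066² = 4.27.
Round up.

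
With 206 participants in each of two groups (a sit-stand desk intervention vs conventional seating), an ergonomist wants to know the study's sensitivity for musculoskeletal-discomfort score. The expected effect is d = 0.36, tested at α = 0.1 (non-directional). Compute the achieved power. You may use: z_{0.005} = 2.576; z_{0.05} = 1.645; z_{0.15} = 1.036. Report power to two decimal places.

power ≈ 0.98

For two equal groups, power = Φ(d·√(n/2) − z_{α/2}).
d·√(n/2) = 0.36 × √(206/2) = 0.36 × 10.149 = 3.654.
z_β = 3.654 − 1.645 = 2.009.
Power = Φ(2.009) = 0.978.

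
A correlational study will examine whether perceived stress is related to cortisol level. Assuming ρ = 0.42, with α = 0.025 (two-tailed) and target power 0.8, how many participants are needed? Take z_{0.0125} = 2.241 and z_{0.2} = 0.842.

Fisher's z: C = ½·ln((1+r)/(1−r)) = ½·ln(2.4483) = 0.4477.
n = ((z_{α/2} + z_β)/C)² + 3.
(2.241 + 0.842) / 0.4477 = 3.083 / 0.4477 = 6.886.
n = 6.886² + 3 = 47.42 + 3 = 50.4.
Round up.

n = 51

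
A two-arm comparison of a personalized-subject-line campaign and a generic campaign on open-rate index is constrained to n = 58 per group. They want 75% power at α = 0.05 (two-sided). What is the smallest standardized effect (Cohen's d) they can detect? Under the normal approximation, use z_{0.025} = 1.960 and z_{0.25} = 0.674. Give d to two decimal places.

For two independent groups of n = 58 each: d_min = (z_{α/2} + z_β)·√(2/n).
z-sum = 1.960 + 0.674 = 2.634.
d_min = 2.634 × √(2/58) = 2.634 × 0.1857 = 0.489.

d_min ≈ 0.49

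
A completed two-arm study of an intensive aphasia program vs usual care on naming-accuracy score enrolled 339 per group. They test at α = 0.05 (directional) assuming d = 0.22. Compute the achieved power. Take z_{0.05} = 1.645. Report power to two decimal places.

power ≈ 0.89

For two equal groups, power = Φ(d·√(n/2) − z_{α}).
d·√(n/2) = 0.22 × √(339/2) = 0.22 × 13.019 = 2.864.
z_β = 2.864 − 1.645 = 1.219.
Power = Φ(1.219) = 0.889.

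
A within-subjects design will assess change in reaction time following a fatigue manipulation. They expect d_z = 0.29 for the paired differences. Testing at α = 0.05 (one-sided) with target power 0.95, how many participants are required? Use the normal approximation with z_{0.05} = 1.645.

n = 129 pairs

For a paired (one-sample on differences) test: n = ((z_{α} + z_β) / d)².
z_{α} + z_β = 1.645 + 1.645 = 3.290.
n = (3.290 / 0.29)² = 11.345² = 128.71.
Round up.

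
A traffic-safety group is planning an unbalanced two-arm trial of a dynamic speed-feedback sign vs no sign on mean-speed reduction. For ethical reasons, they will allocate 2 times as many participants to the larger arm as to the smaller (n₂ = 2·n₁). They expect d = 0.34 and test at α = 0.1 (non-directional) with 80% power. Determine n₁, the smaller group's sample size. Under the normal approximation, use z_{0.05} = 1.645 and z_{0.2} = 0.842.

n₁ = 81

With allocation ratio k = n₂/n₁ = 2, Var(x̄₁−x̄₂) = σ²(1/n₁ + 1/(k·n₁)) = σ²·(k+1)/(k·n₁).
So n₁ = (1 + 1/k)·((z_{α/2} + z_β)/d)² = 1.500 × (2.487/0.34)².
n₁ = 1.500 × 53.50 = 80.3.
Round up: n₁ = 81, giving n₂ = 2 × 81 = 162.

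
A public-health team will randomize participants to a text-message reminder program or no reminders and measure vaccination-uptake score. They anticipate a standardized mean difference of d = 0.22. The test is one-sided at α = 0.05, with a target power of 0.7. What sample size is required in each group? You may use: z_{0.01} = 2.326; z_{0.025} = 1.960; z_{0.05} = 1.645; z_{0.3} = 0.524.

For two independent groups with equal n: n = 2·((z_{α} + z_β) / d)².
z_{α} + z_β = 1.645 + 0.524 = 2.169.
n = 2 × (2.169 / 0.22)² = 2 × 9.859² = 2 × 97.20 = 194.4.
Round up to the next whole participant.

n = 195 per group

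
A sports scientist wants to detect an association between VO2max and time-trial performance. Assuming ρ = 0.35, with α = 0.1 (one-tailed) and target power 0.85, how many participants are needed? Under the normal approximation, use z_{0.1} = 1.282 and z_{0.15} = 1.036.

n = 44

Fisher's z: C = ½·ln((1+r)/(1−r)) = ½·ln(2.0769) = 0.3654.
n = ((z_{α} + z_β)/C)² + 3.
(1.282 + 1.036) / 0.3654 = 2.318 / 0.3654 = 6.344.
n = 6.344² + 3 = 40.24 + 3 = 43.2.
Round up.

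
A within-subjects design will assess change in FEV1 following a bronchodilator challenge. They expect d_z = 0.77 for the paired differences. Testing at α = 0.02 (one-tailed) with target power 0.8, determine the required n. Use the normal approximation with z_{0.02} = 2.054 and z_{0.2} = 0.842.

n = 15 pairs

For a paired (one-sample on differences) test: n = ((z_{α} + z_β) / d)².
z_{α} + z_β = 2.054 + 0.842 = 2.896.
n = (2.896 / 0.77)² = 3.761² = 14.15.
Round up.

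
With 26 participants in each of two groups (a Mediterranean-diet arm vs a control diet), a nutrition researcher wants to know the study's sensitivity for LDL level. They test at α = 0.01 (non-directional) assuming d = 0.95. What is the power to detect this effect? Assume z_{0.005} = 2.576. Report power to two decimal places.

For two equal groups, power = Φ(d·√(n/2) − z_{α/2}).
d·√(n/2) = 0.95 × √(26/2) = 0.95 × 3.606 = 3.425.
z_β = 3.425 − 2.576 = 0.849.
Power = Φ(0.849) = 0.802.

power ≈ 0.80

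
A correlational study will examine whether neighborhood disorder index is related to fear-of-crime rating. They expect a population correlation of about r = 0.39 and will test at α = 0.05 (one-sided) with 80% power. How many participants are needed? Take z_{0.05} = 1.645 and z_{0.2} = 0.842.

Fisher's z: C = ½·ln((1+r)/(1−r)) = ½·ln(2.2787) = 0.4118.
n = ((z_{α} + z_β)/C)² + 3.
(1.645 + 0.842) / 0.4118 = 2.487 / 0.4118 = 6.039.
n = 6.039² + 3 = 36.47 + 3 = 39.5.
Round up.

n = 40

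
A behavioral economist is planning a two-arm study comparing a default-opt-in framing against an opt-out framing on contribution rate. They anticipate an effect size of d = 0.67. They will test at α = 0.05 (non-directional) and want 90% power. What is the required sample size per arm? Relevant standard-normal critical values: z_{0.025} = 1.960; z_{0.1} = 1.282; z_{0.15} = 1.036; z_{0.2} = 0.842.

For two independent groups with equal n: n = 2·((z_{α/2} + z_β) / d)².
z_{α/2} + z_β = 1.960 + 1.282 = 3.242.
n = 2 × (3.242 / 0.67)² = 2 × 4.839² = 2 × 23.41 = 46.8.
Round up to the next whole participant.

n = 47 per group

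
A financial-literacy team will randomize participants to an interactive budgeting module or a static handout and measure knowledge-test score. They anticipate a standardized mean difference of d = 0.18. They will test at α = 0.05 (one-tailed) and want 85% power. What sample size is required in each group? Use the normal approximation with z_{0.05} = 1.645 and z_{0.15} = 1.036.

For two independent groups with equal n: n = 2·((z_{α} + z_β) / d)².
z_{α} + z_β = 1.645 + 1.036 = 2.681.
n = 2 × (2.681 / 0.18)² = 2 × 14.894² = 2 × 221.84 = 443.7.
Round up to the next whole participant.

n = 444 per group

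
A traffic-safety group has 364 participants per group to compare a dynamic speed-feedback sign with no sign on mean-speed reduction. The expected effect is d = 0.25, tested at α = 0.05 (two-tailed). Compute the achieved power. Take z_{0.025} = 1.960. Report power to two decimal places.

For two equal groups, power = Φ(d·√(n/2) − z_{α/2}).
d·√(n/2) = 0.25 × √(364/2) = 0.25 × 13.491 = 3.373.
z_β = 3.373 − 1.960 = 1.413.
Power = Φ(1.413) = 0.921.

power ≈ 0.92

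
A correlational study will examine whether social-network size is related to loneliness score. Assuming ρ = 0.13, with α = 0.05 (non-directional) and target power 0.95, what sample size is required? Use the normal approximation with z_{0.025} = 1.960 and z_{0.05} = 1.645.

n = 764

Fisher's z: C = ½·ln((1+r)/(1−r)) = ½·ln(1.2989) = 0.1307.
n = ((z_{α/2} + z_β)/C)² + 3.
(1.960 + 1.645) / 0.1307 = 3.605 / 0.1307 = 27.582.
n = 27.582² + 3 = 760.78 + 3 = 763.8.
Round up.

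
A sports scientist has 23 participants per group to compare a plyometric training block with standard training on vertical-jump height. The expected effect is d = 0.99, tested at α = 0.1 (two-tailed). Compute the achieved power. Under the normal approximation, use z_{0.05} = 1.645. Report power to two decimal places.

power ≈ 0.96

For two equal groups, power = Φ(d·√(n/2) − z_{α/2}).
d·√(n/2) = 0.99 × √(23/2) = 0.99 × 3.391 = 3.357.
z_β = 3.357 − 1.645 = 1.712.
Power = Φ(1.712) = 0.957.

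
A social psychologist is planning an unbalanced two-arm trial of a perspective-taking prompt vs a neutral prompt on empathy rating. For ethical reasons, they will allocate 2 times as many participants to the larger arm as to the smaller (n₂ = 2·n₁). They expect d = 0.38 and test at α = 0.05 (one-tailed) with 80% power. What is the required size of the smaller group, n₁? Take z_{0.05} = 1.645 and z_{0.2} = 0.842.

n₁ = 65

With allocation ratio k = n₂/n₁ = 2, Var(x̄₁−x̄₂) = σ²(1/n₁ + 1/(k·n₁)) = σ²·(k+1)/(k·n₁).
So n₁ = (1 + 1/k)·((z_{α} + z_β)/d)² = 1.500 × (2.487/0.38)².
n₁ = 1.500 × 42.83 = 64.3.
Round up: n₁ = 65, giving n₂ = 2 × 65 = 130.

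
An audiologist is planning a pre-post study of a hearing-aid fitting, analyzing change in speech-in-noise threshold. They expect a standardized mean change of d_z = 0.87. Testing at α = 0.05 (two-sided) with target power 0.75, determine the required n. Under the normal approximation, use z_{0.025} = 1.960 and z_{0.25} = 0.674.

For a paired (one-sample on differences) test: n = ((z_{α/2} + z_β) / d)².
z_{α/2} + z_β = 1.960 + 0.674 = 2.634.
n = (2.634 / 0.87)² = 3.028² = 9.17.
Round up.

n = 10 pairs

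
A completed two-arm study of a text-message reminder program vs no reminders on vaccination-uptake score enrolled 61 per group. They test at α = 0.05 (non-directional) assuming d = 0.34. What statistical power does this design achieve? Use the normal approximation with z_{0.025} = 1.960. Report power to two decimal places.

power ≈ 0.47

For two equal groups, power = Φ(d·√(n/2) − z_{α/2}).
d·√(n/2) = 0.34 × √(61/2) = 0.34 × 5.523 = 1.878.
z_β = 1.878 − 1.960 = -0.082.
Power = Φ(-0.082) = 0.467.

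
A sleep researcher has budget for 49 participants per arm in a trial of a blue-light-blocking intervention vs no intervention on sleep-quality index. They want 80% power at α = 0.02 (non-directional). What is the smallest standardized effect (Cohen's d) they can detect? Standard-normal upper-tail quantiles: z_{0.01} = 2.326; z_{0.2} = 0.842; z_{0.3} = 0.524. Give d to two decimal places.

For two independent groups of n = 49 each: d_min = (z_{α/2} + z_β)·√(2/n).
z-sum = 2.326 + 0.842 = 3.168.
d_min = 3.168 × √(2/49) = 3.168 × 0.2020 = 0.640.

d_min ≈ 0.64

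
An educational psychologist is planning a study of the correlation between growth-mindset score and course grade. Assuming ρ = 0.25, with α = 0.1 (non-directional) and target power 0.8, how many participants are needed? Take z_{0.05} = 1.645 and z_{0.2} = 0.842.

n = 98

Fisher's z: C = ½·ln((1+r)/(1−r)) = ½·ln(1.6667) = 0.2554.
n = ((z_{α/2} + z_β)/C)² + 3.
(1.645 + 0.842) / 0.2554 = 2.487 / 0.2554 = 9.738.
n = 9.738² + 3 = 94.82 + 3 = 97.8.
Round up.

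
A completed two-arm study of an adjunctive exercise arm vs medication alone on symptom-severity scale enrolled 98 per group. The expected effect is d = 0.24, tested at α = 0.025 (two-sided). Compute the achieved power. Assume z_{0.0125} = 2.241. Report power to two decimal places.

For two equal groups, power = Φ(d·√(n/2) − z_{α/2}).
d·√(n/2) = 0.24 × √(98/2) = 0.24 × 7.000 = 1.680.
z_β = 1.680 − 2.241 = -0.561.
Power = Φ(-0.561) = 0.287.

power ≈ 0.29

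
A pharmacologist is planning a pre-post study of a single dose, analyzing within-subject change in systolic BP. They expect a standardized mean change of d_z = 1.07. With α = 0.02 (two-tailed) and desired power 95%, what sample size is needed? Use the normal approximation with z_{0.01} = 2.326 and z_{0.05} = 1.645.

n = 14 pairs

For a paired (one-sample on differences) test: n = ((z_{α/2} + z_β) / d)².
z_{α/2} + z_β = 2.326 + 1.645 = 3.971.
n = (3.971 / 1.07)² = 3.711² = 13.77.
Round up.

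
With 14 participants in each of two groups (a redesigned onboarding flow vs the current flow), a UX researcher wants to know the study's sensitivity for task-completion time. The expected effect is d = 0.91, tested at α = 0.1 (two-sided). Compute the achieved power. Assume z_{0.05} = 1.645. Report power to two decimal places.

For two equal groups, power = Φ(d·√(n/2) − z_{α/2}).
d·√(n/2) = 0.91 × √(14/2) = 0.91 × 2.646 = 2.408.
z_β = 2.408 − 1.645 = 0.763.
Power = Φ(0.763) = 0.777.

power ≈ 0.78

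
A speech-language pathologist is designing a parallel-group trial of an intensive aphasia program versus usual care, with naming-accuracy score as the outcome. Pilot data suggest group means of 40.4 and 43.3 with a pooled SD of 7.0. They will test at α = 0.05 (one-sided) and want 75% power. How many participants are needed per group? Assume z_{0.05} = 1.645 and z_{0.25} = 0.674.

Cohen's d = |M₁ − M₂| / SD_pooled = |40.4 − 43.3| / 7.0 = 2.9 / 7.0 = 0.414.
For two independent groups with equal n: n = 2·((z_{α} + z_β) / d)².
z_{α} + z_β = 1.645 + 0.674 = 2.319.
n = 2 × (2.319 / 0.414)² = 2 × 5.601² = 2 × 31.38 = 62.8.
Round up to the next whole participant.

n = 63 per group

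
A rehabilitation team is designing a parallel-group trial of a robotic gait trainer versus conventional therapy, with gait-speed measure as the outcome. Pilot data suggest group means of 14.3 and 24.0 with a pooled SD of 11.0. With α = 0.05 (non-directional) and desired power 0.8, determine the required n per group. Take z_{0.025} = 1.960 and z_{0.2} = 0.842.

Cohen's d = |M₁ − M₂| / SD_pooled = |14.3 − 24.0| / 11.0 = 9.7 / 11.0 = 0.882.
For two independent groups with equal n: n = 2·((z_{α/2} + z_β) / d)².
z_{α/2} + z_β = 1.960 + 0.842 = 2.802.
n = 2 × (2.802 / 0.882)² = 2 × 3.177² = 2 × 10.09 = 20.2.
Round up to the next whole participant.

n = 21 per group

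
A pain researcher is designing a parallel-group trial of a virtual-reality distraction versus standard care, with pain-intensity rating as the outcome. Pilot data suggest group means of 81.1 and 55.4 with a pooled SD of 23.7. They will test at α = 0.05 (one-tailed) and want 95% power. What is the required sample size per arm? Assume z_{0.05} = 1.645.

Cohen's d = |M₁ − M₂| / SD_pooled = |81.1 − 55.4| / 23.7 = 25.7 / 23.7 = 1.084.
For two independent groups with equal n: n = 2·((z_{α} + z_β) / d)².
z_{α} + z_β = 1.645 + 1.645 = 3.290.
n = 2 × (3.290 / 1.084)² = 2 × 3.035² = 2 × 9.21 = 18.4.
Round up to the next whole participant.

n = 19 per group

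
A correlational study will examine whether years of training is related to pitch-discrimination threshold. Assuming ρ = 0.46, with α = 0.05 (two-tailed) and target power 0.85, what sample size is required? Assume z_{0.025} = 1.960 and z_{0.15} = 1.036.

Fisher's z: C = ½·ln((1+r)/(1−r)) = ½·ln(2.7037) = 0.4973.
n = ((z_{α/2} + z_β)/C)² + 3.
(1.960 + 1.036) / 0.4973 = 2.996 / 0.4973 = 6.025.
n = 6.025² + 3 = 36.29 + 3 = 39.3.
Round up.

n = 40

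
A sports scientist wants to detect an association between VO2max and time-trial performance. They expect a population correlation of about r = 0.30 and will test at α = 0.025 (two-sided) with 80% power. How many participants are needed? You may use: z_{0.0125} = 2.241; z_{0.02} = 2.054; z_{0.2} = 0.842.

Fisher's z: C = ½·ln((1+r)/(1−r)) = ½·ln(1.8571) = 0.3095.
n = ((z_{α/2} + z_β)/C)² + 3.
(2.241 + 0.842) / 0.3095 = 3.083 / 0.3095 = 9.961.
n = 9.961² + 3 = 99.23 + 3 = 102.2.
Round up.

n = 103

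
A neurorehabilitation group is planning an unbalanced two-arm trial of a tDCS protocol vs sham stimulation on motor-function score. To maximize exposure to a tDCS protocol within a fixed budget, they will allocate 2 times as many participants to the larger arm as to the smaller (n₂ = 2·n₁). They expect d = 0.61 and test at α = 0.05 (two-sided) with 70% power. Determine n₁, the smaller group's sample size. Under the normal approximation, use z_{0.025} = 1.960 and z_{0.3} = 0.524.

n₁ = 25

With allocation ratio k = n₂/n₁ = 2, Var(x̄₁−x̄₂) = σ²(1/n₁ + 1/(k·n₁)) = σ²·(k+1)/(k·n₁).
So n₁ = (1 + 1/k)·((z_{α/2} + z_β)/d)² = 1.500 × (2.484/0.61)².
n₁ = 1.500 × 16.58 = 24.9.
Round up: n₁ = 25, giving n₂ = 2 × 25 = 50.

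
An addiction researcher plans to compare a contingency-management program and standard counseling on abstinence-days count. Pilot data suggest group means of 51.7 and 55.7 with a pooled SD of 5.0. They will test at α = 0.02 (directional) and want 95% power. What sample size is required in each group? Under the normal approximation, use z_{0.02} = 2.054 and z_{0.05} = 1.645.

n = 43 per group

Cohen's d = |M₁ − M₂| / SD_pooled = |51.7 − 55.7| / 5.0 = 4.0 / 5.0 = 0.800.
For two independent groups with equal n: n = 2·((z_{α} + z_β) / d)².
z_{α} + z_β = 2.054 + 1.645 = 3.699.
n = 2 × (3.699 / 0.800)² = 2 × 4.624² = 2 × 21.38 = 42.8.
Round up to the next whole participant.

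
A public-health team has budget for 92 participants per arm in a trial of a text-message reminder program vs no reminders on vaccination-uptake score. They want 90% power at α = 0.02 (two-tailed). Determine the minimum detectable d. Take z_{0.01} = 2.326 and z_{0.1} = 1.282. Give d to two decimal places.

For two independent groups of n = 92 each: d_min = (z_{α/2} + z_β)·√(2/n).
z-sum = 2.326 + 1.282 = 3.608.
d_min = 3.608 × √(2/92) = 3.608 × 0.1474 = 0.532.

d_min ≈ 0.53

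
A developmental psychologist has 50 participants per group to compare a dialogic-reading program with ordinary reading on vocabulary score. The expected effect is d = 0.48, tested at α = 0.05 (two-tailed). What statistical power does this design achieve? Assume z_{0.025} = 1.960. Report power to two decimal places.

For two equal groups, power = Φ(d·√(n/2) − z_{α/2}).
d·√(n/2) = 0.48 × √(50/2) = 0.48 × 5.000 = 2.400.
z_β = 2.400 − 1.960 = 0.440.
Power = Φ(0.440) = 0.670.

power ≈ 0.67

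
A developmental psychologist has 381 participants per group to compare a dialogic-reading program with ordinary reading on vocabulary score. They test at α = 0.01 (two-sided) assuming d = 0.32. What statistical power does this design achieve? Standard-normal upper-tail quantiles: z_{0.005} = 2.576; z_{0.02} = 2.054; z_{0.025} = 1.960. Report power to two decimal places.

For two equal groups, power = Φ(d·√(n/2) − z_{α/2}).
d·√(n/2) = 0.32 × √(381/2) = 0.32 × 13.802 = 4.417.
z_β = 4.417 − 2.576 = 1.841.
Power = Φ(1.841) = 0.967.

power ≈ 0.97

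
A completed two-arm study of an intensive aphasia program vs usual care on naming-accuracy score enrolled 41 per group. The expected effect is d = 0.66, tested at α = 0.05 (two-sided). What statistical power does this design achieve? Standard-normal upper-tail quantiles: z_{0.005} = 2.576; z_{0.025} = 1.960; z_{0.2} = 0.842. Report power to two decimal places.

For two equal groups, power = Φ(d·√(n/2) − z_{α/2}).
d·√(n/2) = 0.66 × √(41/2) = 0.66 × 4.528 = 2.988.
z_β = 2.988 − 1.960 = 1.028.
Power = Φ(1.028) = 0.848.

power ≈ 0.85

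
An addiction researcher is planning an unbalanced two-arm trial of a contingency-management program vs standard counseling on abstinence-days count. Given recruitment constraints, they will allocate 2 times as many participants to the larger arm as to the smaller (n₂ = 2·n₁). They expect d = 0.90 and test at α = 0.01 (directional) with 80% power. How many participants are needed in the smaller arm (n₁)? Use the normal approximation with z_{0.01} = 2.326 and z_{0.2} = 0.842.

n₁ = 19

With allocation ratio k = n₂/n₁ = 2, Var(x̄₁−x̄₂) = σ²(1/n₁ + 1/(k·n₁)) = σ²·(k+1)/(k·n₁).
So n₁ = (1 + 1/k)·((z_{α} + z_β)/d)² = 1.500 × (3.168/0.90)².
n₁ = 1.500 × 12.39 = 18.6.
Round up: n₁ = 19, giving n₂ = 2 × 19 = 38.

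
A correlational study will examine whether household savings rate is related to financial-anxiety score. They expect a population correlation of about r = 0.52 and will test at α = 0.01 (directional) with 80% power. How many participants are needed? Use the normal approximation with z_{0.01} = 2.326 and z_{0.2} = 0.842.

n = 34

Fisher's z: C = ½·ln((1+r)/(1−r)) = ½·ln(3.1667) = 0.5763.
n = ((z_{α} + z_β)/C)² + 3.
(2.326 + 0.842) / 0.5763 = 3.168 / 0.5763 = 5.497.
n = 5.497² + 3 = 30.22 + 3 = 33.2.
Round up.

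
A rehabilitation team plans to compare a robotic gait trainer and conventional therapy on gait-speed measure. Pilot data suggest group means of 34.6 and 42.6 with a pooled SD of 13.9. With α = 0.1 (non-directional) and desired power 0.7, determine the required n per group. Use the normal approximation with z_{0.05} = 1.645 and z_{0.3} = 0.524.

Cohen's d = |M₁ − M₂| / SD_pooled = |34.6 − 42.6| / 13.9 = 8.0 / 13.9 = 0.576.
For two independent groups with equal n: n = 2·((z_{α/2} + z_β) / d)².
z_{α/2} + z_β = 1.645 + 0.524 = 2.169.
n = 2 × (2.169 / 0.576)² = 2 × 3.766² = 2 × 14.18 = 28.4.
Round up to the next whole participant.

n = 29 per group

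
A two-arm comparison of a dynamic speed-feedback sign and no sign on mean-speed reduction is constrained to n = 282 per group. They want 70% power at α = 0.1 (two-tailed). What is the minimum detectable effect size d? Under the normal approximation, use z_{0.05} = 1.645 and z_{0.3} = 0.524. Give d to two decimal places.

For two independent groups of n = 282 each: d_min = (z_{α/2} + z_β)·√(2/n).
z-sum = 1.645 + 0.524 = 2.169.
d_min = 2.169 × √(2/282) = 2.169 × 0.0842 = 0.183.

d_min ≈ 0.18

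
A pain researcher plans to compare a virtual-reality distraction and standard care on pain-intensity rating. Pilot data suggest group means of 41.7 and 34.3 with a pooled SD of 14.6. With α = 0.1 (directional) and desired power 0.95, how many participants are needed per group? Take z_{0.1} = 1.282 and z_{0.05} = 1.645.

n = 67 per group

Cohen's d = |M₁ − M₂| / SD_pooled = |41.7 − 34.3| / 14.6 = 7.4 / 14.6 = 0.507.
For two independent groups with equal n: n = 2·((z_{α} + z_β) / d)².
z_{α} + z_β = 1.282 + 1.645 = 2.927.
n = 2 × (2.927 / 0.507)² = 2 × 5.773² = 2 × 33.33 = 66.7.
Round up to the next whole participant.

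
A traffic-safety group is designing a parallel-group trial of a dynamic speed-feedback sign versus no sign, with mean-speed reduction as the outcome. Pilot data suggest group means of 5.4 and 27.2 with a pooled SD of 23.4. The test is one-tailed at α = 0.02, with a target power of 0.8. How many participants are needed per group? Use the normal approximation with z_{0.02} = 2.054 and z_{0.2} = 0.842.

Cohen's d = |M₁ − M₂| / SD_pooled = |5.4 − 27.2| / 23.4 = 21.8 / 23.4 = 0.932.
For two independent groups with equal n: n = 2·((z_{α} + z_β) / d)².
z_{α} + z_β = 2.054 + 0.842 = 2.896.
n = 2 × (2.896 / 0.932)² = 2 × 3.107² = 2 × 9.66 = 19.3.
Round up to the next whole participant.

n = 20 per group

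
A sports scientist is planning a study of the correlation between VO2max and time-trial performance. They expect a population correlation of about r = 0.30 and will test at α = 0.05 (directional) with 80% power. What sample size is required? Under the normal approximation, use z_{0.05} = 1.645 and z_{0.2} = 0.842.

n = 68

Fisher's z: C = ½·ln((1+r)/(1−r)) = ½·ln(1.8571) = 0.3095.
n = ((z_{α} + z_β)/C)² + 3.
(1.645 + 0.842) / 0.3095 = 2.487 / 0.3095 = 8.036.
n = 8.036² + 3 = 64.57 + 3 = 67.6.
Round up.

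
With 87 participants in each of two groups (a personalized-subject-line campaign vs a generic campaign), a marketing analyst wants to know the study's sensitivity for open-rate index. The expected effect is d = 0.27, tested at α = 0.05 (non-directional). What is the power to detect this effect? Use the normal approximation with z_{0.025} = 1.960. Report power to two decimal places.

power ≈ 0.43

For two equal groups, power = Φ(d·√(n/2) − z_{α/2}).
d·√(n/2) = 0.27 × √(87/2) = 0.27 × 6.595 = 1.781.
z_β = 1.781 − 1.960 = -0.179.
Power = Φ(-0.179) = 0.429.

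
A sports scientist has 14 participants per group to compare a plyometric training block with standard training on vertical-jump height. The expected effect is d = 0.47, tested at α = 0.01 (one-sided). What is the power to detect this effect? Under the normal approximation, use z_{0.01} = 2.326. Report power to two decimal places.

power ≈ 0.14

For two equal groups, power = Φ(d·√(n/2) − z_{α}).
d·√(n/2) = 0.47 × √(14/2) = 0.47 × 2.646 = 1.244.
z_β = 1.244 − 2.326 = -1.082.
Power = Φ(-1.082) = 0.140.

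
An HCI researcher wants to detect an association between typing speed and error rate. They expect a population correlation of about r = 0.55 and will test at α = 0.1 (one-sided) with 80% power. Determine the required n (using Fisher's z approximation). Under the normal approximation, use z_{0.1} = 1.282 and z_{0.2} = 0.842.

n = 15

Fisher's z: C = ½·ln((1+r)/(1−r)) = ½·ln(3.4444) = 0.6184.
n = ((z_{α} + z_β)/C)² + 3.
(1.282 + 0.842) / 0.6184 = 2.124 / 0.6184 = 3.435.
n = 3.435² + 3 = 11.80 + 3 = 14.8.
Round up.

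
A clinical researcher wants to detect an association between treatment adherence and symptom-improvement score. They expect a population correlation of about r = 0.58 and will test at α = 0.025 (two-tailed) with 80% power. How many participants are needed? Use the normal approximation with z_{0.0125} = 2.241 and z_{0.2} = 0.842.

Fisher's z: C = ½·ln((1+r)/(1−r)) = ½·ln(3.7619) = 0.6625.
n = ((z_{α/2} + z_β)/C)² + 3.
(2.241 + 0.842) / 0.6625 = 3.083 / 0.6625 = 4.654.
n = 4.654² + 3 = 21.66 + 3 = 24.7.
Round up.

n = 25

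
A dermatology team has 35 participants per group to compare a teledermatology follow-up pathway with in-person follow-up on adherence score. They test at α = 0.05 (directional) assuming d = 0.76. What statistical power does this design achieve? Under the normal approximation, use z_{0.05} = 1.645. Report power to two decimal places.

power ≈ 0.94

For two equal groups, power = Φ(d·√(n/2) − z_{α}).
d·√(n/2) = 0.76 × √(35/2) = 0.76 × 4.183 = 3.179.
z_β = 3.179 − 1.645 = 1.534.
Power = Φ(1.534) = 0.938.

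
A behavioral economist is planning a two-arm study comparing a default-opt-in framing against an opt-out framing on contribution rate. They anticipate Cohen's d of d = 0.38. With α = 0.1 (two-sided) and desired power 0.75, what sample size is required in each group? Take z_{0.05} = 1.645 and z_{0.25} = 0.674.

n = 75 per group

For two independent groups with equal n: n = 2·((z_{α/2} + z_β) / d)².
z_{α/2} + z_β = 1.645 + 0.674 = 2.319.
n = 2 × (2.319 / 0.38)² = 2 × 6.103² = 2 × 37.24 = 74.5.
Round up to the next whole participant.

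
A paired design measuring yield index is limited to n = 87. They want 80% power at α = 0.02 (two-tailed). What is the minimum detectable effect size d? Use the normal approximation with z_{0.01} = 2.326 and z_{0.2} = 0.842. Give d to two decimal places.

d_min ≈ 0.34

For a single sample (or paired design) of n = 87: d_min = (z_{α/2} + z_β)/√n.
z-sum = 2.326 + 0.842 = 3.168.
d_min = 3.168 / √87 = 3.168 / 9.327 = 0.340.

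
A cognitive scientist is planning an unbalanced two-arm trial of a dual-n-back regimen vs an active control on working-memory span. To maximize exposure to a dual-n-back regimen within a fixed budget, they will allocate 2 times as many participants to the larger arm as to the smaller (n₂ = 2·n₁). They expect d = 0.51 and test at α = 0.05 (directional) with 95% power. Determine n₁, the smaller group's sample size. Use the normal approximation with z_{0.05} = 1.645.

With allocation ratio k = n₂/n₁ = 2, Var(x̄₁−x̄₂) = σ²(1/n₁ + 1/(k·n₁)) = σ²·(k+1)/(k·n₁).
So n₁ = (1 + 1/k)·((z_{α} + z_β)/d)² = 1.500 × (3.290/0.51)².
n₁ = 1.500 × 41.62 = 62.4.
Round up: n₁ = 63, giving n₂ = 2 × 63 = 126.

n₁ = 63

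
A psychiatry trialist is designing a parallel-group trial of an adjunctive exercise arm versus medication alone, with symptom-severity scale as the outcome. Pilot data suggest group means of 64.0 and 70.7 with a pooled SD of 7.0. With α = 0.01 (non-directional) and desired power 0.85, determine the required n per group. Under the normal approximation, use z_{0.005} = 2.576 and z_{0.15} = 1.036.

n = 29 per group

Cohen's d = |M₁ − M₂| / SD_pooled = |64.0 − 70.7| / 7.0 = 6.7 / 7.0 = 0.957.
For two independent groups with equal n: n = 2·((z_{α/2} + z_β) / d)².
z_{α/2} + z_β = 2.576 + 1.036 = 3.612.
n = 2 × (3.612 / 0.957)² = 2 × 3.774² = 2 × 14.25 = 28.5.
Round up to the next whole participant.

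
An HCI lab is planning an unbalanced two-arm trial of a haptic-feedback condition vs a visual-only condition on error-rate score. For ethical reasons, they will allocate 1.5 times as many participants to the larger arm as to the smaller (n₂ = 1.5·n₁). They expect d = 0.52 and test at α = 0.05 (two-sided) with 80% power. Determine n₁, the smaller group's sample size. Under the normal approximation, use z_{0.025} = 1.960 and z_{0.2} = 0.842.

With allocation ratio k = n₂/n₁ = 1.5, Var(x̄₁−x̄₂) = σ²(1/n₁ + 1/(k·n₁)) = σ²·(k+1)/(k·n₁).
So n₁ = (1 + 1/k)·((z_{α/2} + z_β)/d)² = 1.667 × (2.802/0.52)².
n₁ = 1.667 × 29.04 = 48.4.
Round up: n₁ = 49, giving n₂ = ⌈1.5 × 49⌉ = ⌈73.5⌉ = 74.

n₁ = 49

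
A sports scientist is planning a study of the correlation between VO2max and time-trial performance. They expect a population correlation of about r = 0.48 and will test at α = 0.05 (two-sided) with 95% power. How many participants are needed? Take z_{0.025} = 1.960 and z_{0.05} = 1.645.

Fisher's z: C = ½·ln((1+r)/(1−r)) = ½·ln(2.8462) = 0.5230.
n = ((z_{α/2} + z_β)/C)² + 3.
(1.960 + 1.645) / 0.5230 = 3.605 / 0.5230 = 6.893.
n = 6.893² + 3 = 47.51 + 3 = 50.5.
Round up.

n = 51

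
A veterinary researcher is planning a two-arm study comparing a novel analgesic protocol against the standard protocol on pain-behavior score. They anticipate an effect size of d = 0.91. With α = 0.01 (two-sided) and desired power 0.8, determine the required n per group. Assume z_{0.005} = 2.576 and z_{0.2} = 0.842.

n = 29 per group

For two independent groups with equal n: n = 2·((z_{α/2} + z_β) / d)².
z_{α/2} + z_β = 2.576 + 0.842 = 3.418.
n = 2 × (3.418 / 0.91)² = 2 × 3.756² = 2 × 14.11 = 28.2.
Round up to the next whole participant.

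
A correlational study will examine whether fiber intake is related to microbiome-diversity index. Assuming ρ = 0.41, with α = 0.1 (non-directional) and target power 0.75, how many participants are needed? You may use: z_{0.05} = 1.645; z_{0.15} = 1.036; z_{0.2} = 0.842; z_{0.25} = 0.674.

n = 32

Fisher's z: C = ½·ln((1+r)/(1−r)) = ½·ln(2.3898) = 0.4356.
n = ((z_{α/2} + z_β)/C)² + 3.
(1.645 + 0.674) / 0.4356 = 2.319 / 0.4356 = 5.324.
n = 5.324² + 3 = 28.34 + 3 = 31.3.
Round up.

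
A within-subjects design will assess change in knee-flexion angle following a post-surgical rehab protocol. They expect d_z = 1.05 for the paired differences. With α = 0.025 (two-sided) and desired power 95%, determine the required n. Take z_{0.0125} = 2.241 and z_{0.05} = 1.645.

For a paired (one-sample on differences) test: n = ((z_{α/2} + z_β) / d)².
z_{α/2} + z_β = 2.241 + 1.645 = 3.886.
n = (3.886 / 1.05)² = 3.701² = 13.70.
Round up.

n = 14 pairs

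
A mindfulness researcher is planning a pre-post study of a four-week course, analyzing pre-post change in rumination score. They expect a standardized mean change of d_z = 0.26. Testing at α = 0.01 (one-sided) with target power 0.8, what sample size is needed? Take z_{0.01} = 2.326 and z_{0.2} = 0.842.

For a paired (one-sample on differences) test: n = ((z_{α} + z_β) / d)².
z_{α} + z_β = 2.326 + 0.842 = 3.168.
n = (3.168 / 0.26)² = 12.185² = 148.46.
Round up.

n = 149 pairs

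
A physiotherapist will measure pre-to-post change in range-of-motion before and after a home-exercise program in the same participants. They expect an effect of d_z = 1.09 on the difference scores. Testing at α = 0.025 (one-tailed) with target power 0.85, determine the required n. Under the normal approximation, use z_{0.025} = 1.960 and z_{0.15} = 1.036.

For a paired (one-sample on differences) test: n = ((z_{α} + z_β) / d)².
z_{α} + z_β = 1.960 + 1.036 = 2.996.
n = (2.996 / 1.09)² = 2.749² = 7.55.
Round up.

n = 8 pairs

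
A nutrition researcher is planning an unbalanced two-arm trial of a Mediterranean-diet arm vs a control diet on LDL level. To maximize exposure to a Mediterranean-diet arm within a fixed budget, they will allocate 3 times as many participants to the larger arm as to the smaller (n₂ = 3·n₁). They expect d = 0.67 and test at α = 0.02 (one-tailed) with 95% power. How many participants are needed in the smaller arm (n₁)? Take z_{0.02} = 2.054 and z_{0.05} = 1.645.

n₁ = 41

With allocation ratio k = n₂/n₁ = 3, Var(x̄₁−x̄₂) = σ²(1/n₁ + 1/(k·n₁)) = σ²·(k+1)/(k·n₁).
So n₁ = (1 + 1/k)·((z_{α} + z_β)/d)² = 1.333 × (3.699/0.67)².
n₁ = 1.333 × 30.48 = 40.6.
Round up: n₁ = 41, giving n₂ = 3 × 41 = 123.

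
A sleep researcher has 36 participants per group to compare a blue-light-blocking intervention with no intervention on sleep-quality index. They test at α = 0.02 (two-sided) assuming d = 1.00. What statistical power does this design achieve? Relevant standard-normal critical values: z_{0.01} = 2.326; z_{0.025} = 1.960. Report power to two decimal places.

For two equal groups, power = Φ(d·√(n/2) − z_{α/2}).
d·√(n/2) = 1.00 × √(36/2) = 1.00 × 4.243 = 4.243.
z_β = 4.243 − 2.326 = 1.917.
Power = Φ(1.917) = 0.972.

power ≈ 0.97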